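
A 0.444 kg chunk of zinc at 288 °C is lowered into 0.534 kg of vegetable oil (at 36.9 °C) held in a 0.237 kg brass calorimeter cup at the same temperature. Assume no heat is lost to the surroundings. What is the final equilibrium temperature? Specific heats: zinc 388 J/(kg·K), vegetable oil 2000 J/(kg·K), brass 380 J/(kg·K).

Let T be the final temperature. ΣQ_i = 0:
0.444×388×(T − 288) + 0.534×2000×(T − 36.9) + 0.237×380×(T − 36.9) = 0
172.27(T − 288) + 1068(T − 36.9) + 90.06(T − 36.9) = 0
(172.27 + 1068 + 90.06) T = 172.27×288 + 1068×36.9 + 90.06×36.9
T ≈ 69.42 °C

T_f ≈ 69.4 °C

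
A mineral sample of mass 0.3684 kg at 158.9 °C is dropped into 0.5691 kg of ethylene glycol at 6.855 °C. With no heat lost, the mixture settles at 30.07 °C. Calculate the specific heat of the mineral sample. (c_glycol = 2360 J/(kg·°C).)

Net heat exchanged in the isolated system is zero:
0.3684×c×(30.07 − 158.9) + 0.5691×2360×(30.07 − 6.855) = 0
-47.46 c = -31180
c = -31180/-47.46 ≈ 657 J/(kg·°C)

c ≈ 657 J/(kg·°C)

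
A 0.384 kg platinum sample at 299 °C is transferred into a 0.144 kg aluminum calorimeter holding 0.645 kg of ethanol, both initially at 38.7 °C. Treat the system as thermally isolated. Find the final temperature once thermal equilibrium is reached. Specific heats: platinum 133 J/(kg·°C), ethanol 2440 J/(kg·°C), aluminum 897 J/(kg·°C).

Taking heat into each body as positive, Σ m c ΔT = 0:
0.384×133×(T − 299) + 0.645×2440×(T − 38.7) + 0.144×897×(T − 38.7) = 0
1754 T = 81175
T ≈ 46.28 °C

T_f ≈ 46.3 °C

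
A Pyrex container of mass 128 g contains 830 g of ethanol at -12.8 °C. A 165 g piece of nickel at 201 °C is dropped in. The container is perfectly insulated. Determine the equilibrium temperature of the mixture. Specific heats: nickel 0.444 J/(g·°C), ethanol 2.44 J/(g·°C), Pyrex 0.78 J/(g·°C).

T_f ≈ -5.7 °C

Taking heat into each body as positive, Σ m c ΔT = 0:
165*0.444*(T − 201) + 830*2.44*(T − (-12.8)) + 128*0.78*(T − (-12.8)) = 0
73.26(T − 201) + 2025.2(T − (-12.8)) + 99.84(T − (-12.8)) = 0
2198.3 T = -12475
T ≈ -5.67 °C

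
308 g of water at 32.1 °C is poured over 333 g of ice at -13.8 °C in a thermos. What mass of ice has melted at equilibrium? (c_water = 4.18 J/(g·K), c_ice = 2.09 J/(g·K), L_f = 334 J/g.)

Water can give up m c ΔT = 308·4.18·32.1 = 41327 J before reaching 0 °C.
Warming the ice to 0 °C takes 333·2.09·13.8 = 9604.4 J, leaving 31722 J for melting.
To melt every bit of ice: 333·334 = 111222 J.
31722 J < 111222 J, so only part of the ice melts and the system sits at 0 °C.
Mass melted = 31722/334 ≈ 94.98 g.

m_melted ≈ 95 g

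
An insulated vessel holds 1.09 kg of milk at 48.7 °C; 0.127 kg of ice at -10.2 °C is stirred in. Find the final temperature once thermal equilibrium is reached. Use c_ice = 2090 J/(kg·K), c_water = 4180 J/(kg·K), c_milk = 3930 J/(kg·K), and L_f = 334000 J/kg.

T_f ≈ 34.0 °C

Conservation of energy gives ΣQ = 0:
ice -10.2→0 °C: 0.127×2090×10.2 = 2707.4; latent heat to melt: 0.127×334000 = 42418; warm the meltwater: 530.86 T; milk: 4283.7(T − 48.7)
4814.6 T = 208616 − 45125 = 163491
T ≈ 33.96 °C — above 0 °C, consistent with complete melting.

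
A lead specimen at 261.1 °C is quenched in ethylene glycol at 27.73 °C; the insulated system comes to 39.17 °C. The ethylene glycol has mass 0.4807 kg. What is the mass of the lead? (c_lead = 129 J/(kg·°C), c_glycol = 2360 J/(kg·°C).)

Conservation of energy gives ΣQ = 0:
m·129·(39.17 − 261.1) + 0.4807·2360·(39.17 − 27.73) = 0
-28629 m = -12978
m = -12978/-28629 ≈ 0.4533 kg

m ≈ 0.453 kg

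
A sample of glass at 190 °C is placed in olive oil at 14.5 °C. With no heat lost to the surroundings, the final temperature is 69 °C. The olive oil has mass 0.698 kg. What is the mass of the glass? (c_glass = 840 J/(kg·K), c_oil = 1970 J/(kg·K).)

m ≈ 0.737 kg

Heat lost by the glass = heat gained by the oil:
m·840·(190 − 69) = 0.698·1970·(69 − 14.5)
101640 m = 74941  ⇒  m ≈ 0.7373 kg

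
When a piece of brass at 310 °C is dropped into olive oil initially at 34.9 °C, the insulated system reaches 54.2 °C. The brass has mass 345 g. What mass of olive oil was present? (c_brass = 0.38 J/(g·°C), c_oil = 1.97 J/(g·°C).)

Net heat exchanged in the isolated system is zero:
345×0.38×(54.2 − 310) + m×1.97×(54.2 − 34.9) = 0
38.02 m = 33535
m = 33535/38.02 ≈ 882 g

m ≈ 882 g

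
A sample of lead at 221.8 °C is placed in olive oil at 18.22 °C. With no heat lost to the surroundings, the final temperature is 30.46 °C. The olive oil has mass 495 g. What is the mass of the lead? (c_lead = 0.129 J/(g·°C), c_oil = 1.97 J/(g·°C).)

m ≈ 484 g

Heat lost by the lead = heat gained by the oil:
m·0.129·(221.8 − 30.46) = 495·1.97·(30.46 − 18.22)
24.68 m = 11936  ⇒  m ≈ 483.6 g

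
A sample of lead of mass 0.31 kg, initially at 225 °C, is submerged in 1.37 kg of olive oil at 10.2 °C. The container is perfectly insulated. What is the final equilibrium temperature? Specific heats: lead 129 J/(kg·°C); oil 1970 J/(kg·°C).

T_f ≈ 13.3 °C

Net heat exchanged in the isolated system is zero:
0.31×129×(T − 225) + 1.37×1970×(T − 10.2) = 0
2738.9 T = 36527
T ≈ 13.34 °C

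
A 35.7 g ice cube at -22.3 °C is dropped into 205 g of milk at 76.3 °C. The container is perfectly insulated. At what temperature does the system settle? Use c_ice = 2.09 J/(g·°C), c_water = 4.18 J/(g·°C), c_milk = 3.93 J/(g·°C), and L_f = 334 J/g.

T_f ≈ 50.1 °C

Net heat exchanged in the isolated system is zero:
ice -22.3→0 °C: 35.7×2.09×22.3 = 1663.9; latent heat to melt: 35.7×334 = 11924; warm the meltwater: 149.23 T; milk: 805.65(T − 76.3)
954.88 T = 61471 − 13588 = 47883
T ≈ 50.15 °C. Since T > 0 °C, the all-ice-melts assumption holds.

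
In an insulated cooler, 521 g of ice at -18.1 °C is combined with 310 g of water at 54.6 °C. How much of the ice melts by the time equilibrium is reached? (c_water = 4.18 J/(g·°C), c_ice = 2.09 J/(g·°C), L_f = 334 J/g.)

m_melted ≈ 153 g

Cooling the water to 0 °C releases 310×4.18×54.6 = 70751 J.
Of that, 521×2.09×18.1 = 19709 J goes to bring the ice to 0 °C, leaving 51042 J.
Melting all 521 g of ice would need 521×334 = 174014 J.
Since 51042 < 174014 J, not all the ice melts; equilibrium is at 0 °C.
m_melted×334 = 51042  ⇒  m_melted ≈ 152.8 g.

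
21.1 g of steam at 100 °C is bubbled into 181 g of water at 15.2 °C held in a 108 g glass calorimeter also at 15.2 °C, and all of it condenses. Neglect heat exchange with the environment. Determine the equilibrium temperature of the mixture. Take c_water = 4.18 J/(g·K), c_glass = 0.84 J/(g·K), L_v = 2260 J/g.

Net heat exchanged in the isolated system is zero:
latent heat released on condensation: 21.1×2260 = 47686; condensed water 100 °C→T: 88.2(T − 100); original water: 756.58(T − 15.2); glass cup: 108×0.84×(T − 15.2) = 90.72(T − 15.2)
935.5 T = 47686 + 8819.8 + 12879 = 69385
T ≈ 74.17 °C (< 100 °C, so full condensation is consistent).

T_f ≈ 74.2 °C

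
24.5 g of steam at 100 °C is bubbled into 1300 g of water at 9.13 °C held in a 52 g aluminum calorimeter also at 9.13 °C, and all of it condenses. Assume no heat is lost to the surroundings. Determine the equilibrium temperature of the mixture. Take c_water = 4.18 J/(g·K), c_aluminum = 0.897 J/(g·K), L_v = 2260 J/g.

T_f ≈ 20.7 °C

Heat gained plus heat lost sum to zero:
latent heat released on condensation: 24.5×2260 = 55370; condensate cools 100→T: 24.5×4.18×(T − 100) = 102.41(T − 100); water warms: 1300×4.18×(T − 9.13) = 5434(T − 9.13); cup: 46.64(T − 9.13)
5583.1 T = 55370 + 10241 + 50038 = 115649
T ≈ 20.71 °C — below 100 °C, confirming all the steam condensed.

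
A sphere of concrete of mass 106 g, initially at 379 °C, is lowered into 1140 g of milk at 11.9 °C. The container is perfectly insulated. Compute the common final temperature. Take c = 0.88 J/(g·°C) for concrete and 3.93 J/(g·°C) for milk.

T_f ≈ 19.4 °C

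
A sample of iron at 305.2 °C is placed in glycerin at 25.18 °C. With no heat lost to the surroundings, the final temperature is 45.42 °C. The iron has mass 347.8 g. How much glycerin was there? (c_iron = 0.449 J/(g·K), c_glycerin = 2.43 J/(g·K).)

m ≈ 825 g

Net heat exchanged in the isolated system is zero:
347.8×0.449×(45.42 − 305.2) + m×2.43×(45.42 − 25.18) = 0
49.18 m = 40568
m = 40568/49.18 ≈ 824.8 g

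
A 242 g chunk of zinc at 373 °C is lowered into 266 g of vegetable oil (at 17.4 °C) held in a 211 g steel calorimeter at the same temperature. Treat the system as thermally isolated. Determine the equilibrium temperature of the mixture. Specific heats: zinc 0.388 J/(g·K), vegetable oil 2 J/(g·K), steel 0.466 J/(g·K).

T_f ≈ 63.5 °C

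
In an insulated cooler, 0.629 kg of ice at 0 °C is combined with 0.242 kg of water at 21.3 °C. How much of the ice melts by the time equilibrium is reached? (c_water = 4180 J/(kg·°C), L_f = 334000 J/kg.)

Heat available from the water dropping to 0 °C: 0.242×4180×21.3 = 21546 J.
Melting all 0.629 kg of ice would need 0.629×334000 = 210086 J.
21546 J < 210086 J, so only part of the ice melts and the system sits at 0 °C.
Mass melted = 21546/334000 ≈ 0.06451 kg.

m_melted ≈ 0.0645 kg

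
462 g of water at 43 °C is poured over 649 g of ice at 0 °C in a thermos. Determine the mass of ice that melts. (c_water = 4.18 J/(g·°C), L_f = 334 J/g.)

m_melted ≈ 249 g

Heat available from the water dropping to 0 °C: 462×4.18×43 = 83040 J.
Fully melting the ice requires m_ice L_f = 649×334 = 216766 J.
Since 83040 < 216766 J, not all the ice melts; equilibrium is at 0 °C.
m_melted×334 = 83040  ⇒  m_melted ≈ 248.6 g.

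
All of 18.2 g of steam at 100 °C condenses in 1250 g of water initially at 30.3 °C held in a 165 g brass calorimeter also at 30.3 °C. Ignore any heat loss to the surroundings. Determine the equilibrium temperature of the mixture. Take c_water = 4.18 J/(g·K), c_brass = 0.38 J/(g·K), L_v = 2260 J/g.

T_f ≈ 39.0 °C

Let T be the final temperature. ΣQ_i = 0:
latent heat released on condensation: 18.2×2260 = 41132; condensate cools 100→T: 18.2×4.18×(T − 100) = 76.08(T − 100); original water: 5225(T − 30.3); cup: 62.7(T − 30.3)
5363.8 T = 41132 + 7607.6 + 160217 = 208957
T ≈ 38.96 °C, under the boiling point, so the assumption holds.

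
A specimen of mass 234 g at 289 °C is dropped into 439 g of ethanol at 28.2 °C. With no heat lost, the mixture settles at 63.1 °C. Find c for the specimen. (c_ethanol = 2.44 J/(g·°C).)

Net heat exchanged in the isolated system is zero:
234·c·(63.1 − 289) + 439·2.44·(63.1 − 28.2) = 0
-52861 c = -37383
c = -37383/-52861 ≈ 0.7072 J/(g·°C)

c ≈ 0.707 J/(g·°C)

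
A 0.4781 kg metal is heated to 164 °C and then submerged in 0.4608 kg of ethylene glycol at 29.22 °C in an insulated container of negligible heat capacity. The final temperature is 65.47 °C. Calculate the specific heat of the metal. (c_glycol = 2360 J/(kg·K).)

Let T be the final temperature. ΣQ_i = 0:
0.4781·c·(65.47 − 164) + 0.4608·2360·(65.47 − 29.22) = 0
-47.11 c = -39421
c = -39421/-47.11 ≈ 836.8 J/(kg·K)

c ≈ 837 J/(kg·K)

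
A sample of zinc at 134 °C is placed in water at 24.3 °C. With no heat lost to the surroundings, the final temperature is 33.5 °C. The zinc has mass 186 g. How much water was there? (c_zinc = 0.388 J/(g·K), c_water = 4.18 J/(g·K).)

m ≈ 189 g

Energy conservation, ΣQ = 0:
186·0.388·(33.5 − 134) + m·4.18·(33.5 − 24.3) = 0
38.46 m = 7252.9
m = 7252.9/38.46 ≈ 188.6 g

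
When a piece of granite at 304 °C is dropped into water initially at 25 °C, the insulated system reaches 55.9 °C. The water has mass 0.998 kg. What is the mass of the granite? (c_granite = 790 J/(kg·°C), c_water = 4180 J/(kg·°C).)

m ≈ 0.658 kg

|Q_granite| = |Q_water|:
m×790×(304 − 55.9) = 0.998×4180×(55.9 − 25)
195999 m = 128904  ⇒  m ≈ 0.6577 kg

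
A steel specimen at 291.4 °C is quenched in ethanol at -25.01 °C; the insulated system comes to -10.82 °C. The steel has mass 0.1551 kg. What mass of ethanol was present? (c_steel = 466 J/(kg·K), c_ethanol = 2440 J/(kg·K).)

Heat lost by the steel = heat gained by the ethanol:
0.1551×466×(291.4 − -10.82) = m×2440×(-10.82 − (-25.01))
34624 m = 21843  ⇒  m ≈ 0.6309 kg

m ≈ 0.631 kg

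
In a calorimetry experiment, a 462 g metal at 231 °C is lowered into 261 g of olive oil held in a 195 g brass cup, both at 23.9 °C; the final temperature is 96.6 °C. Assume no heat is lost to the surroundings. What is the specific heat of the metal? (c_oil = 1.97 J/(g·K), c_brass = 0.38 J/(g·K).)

c ≈ 0.689 J/(g·K)

Setting the total heat transfer to zero:
462×c×(96.6 − 231) + 261×1.97×(96.6 − 23.9) + 195×0.38×(96.6 − 23.9) = 0
-62093 c = -42767
c = -42767/-62093 ≈ 0.6888 J/(g·K)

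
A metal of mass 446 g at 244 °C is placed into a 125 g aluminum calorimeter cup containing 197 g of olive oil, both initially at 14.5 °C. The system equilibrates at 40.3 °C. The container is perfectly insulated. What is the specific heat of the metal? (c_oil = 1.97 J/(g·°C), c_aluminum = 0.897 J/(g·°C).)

Setting the total heat transfer to zero:
446×c×(40.3 − 244) + 197×1.97×(40.3 − 14.5) + 125×0.897×(40.3 − 14.5) = 0
-90850 c = -12906
c = -12906/-90850 ≈ 0.1421 J/(g·°C)

c ≈ 0.142 J/(g·°C)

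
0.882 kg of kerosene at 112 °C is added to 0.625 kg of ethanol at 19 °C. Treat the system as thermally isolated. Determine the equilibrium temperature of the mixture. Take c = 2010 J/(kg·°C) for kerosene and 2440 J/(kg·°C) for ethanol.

T_f ≈ 69.0 °C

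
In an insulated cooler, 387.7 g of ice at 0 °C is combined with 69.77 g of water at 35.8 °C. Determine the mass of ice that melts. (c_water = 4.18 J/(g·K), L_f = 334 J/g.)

Water can give up m c ΔT = 69.77·4.18·35.8 = 10441 J before reaching 0 °C.
Melting all 387.7 g of ice would need 387.7·334 = 129492 J.
10441 J < 129492 J, so only part of the ice melts and the system sits at 0 °C.
m_melted·334 = 10441  ⇒  m_melted ≈ 31.26 g.

m_melted ≈ 31.3 g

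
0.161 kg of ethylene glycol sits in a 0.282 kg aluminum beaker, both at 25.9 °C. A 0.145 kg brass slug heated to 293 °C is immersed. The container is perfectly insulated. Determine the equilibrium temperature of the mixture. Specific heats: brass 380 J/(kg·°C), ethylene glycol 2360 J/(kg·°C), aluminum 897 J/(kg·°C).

T_f ≈ 47.3 °C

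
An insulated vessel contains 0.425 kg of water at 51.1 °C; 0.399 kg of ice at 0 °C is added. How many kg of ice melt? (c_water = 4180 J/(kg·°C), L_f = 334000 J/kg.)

m_melted ≈ 0.272 kg

Water can give up m c ΔT = 0.425·4180·51.1 = 90779 J before reaching 0 °C.
To melt every bit of ice: 0.399·334000 = 133266 J.
90779 J < 133266 J, so only part of the ice melts and the system sits at 0 °C.
m_melt = 90779 / L_f = 0.2718 kg.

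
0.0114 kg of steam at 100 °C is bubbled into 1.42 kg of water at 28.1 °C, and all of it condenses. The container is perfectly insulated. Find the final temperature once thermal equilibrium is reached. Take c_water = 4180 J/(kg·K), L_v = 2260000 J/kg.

T_f ≈ 33.0 °C

Conservation of energy gives ΣQ = 0:
steam→water at 100 °C releases m L_v = 0.0114·2260000 = 25764; condensate cools 100→T: 0.0114·4180·(T − 100) = 47.65(T − 100); water warms: 1.42·4180·(T − 28.1) = 5935.6(T − 28.1)
5983.3 T = 25764 + 4765.2 + 166790 = 197320
T ≈ 32.98 °C, under the boiling point, so the assumption holds.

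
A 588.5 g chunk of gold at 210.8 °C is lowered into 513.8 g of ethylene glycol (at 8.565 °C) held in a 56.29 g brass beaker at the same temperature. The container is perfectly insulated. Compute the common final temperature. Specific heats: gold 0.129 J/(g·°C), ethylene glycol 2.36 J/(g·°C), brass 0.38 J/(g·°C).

T_f ≈ 20.3 °C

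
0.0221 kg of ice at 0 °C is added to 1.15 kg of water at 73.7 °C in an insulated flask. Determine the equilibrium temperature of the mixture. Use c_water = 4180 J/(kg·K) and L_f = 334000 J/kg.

T_f ≈ 70.8 °C

Energy conservation, ΣQ = 0:
latent heat to melt: 0.0221×334000 = 7381.4
  meltwater 0→T: 0.0221×4180×T = 92.38 T
  water: 4807(T − 73.7)
4899.4 T = 354276 − 7381.4 = 346894
T ≈ 70.80 °C — above 0 °C, consistent with complete melting.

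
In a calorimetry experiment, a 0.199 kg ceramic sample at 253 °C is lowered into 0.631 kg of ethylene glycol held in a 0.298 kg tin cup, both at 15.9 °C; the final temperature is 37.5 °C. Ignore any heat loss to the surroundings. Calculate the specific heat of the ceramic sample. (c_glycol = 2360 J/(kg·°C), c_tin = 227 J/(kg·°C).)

Conservation of energy gives ΣQ = 0:
0.199·c·(37.5 − 253) + 0.631·2360·(37.5 − 15.9) + 0.298·227·(37.5 − 15.9) = 0
-42.88 c = -33627
c = -33627/-42.88 ≈ 784.1 J/(kg·°C)

c ≈ 784 J/(kg·°C)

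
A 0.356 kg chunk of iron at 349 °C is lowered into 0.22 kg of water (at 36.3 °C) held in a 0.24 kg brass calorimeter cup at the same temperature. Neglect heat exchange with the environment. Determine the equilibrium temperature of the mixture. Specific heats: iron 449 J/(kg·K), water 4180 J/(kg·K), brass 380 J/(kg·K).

T_f = Σ m_i c_i T_i / Σ m_i c_i:
T_f = (159.84×349 + 919.6×36.3 + 91.2×36.3) / (159.84 + 919.6 + 91.2)
    = 92478 / 1170.6 ≈ 79.00 °C

T_f ≈ 79.0 °C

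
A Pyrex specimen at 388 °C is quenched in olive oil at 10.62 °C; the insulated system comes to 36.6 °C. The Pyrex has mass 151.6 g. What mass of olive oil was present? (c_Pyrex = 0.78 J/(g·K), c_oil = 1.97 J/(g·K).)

Net heat exchanged in the isolated system is zero:
151.6·0.78·(36.6 − 388) + m·1.97·(36.6 − 10.62) = 0
51.18 m = 41552
m = 41552/51.18 ≈ 811.9 g

m ≈ 812 g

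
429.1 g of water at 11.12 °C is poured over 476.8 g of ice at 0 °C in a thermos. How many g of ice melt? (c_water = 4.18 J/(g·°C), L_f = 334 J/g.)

m_melted ≈ 59.7 g

Cooling the water to 0 °C releases 429.1·4.18·11.12 = 19945 J.
Fully melting the ice requires m_ice L_f = 476.8·334 = 159251 J.
That's not enough to melt it all — equilibrium is at 0 °C with ice remaining.
m_melt = 19945 / L_f = 59.72 g.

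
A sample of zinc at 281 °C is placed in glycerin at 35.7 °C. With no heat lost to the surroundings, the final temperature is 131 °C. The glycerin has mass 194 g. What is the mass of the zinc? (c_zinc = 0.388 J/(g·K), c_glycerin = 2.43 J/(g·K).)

Heat lost by the zinc = heat gained by the glycerin:
m·0.388·(281 − 131) = 194·2.43·(131 − 35.7)
58.2 m = 44926  ⇒  m ≈ 771.9 g

m ≈ 772 g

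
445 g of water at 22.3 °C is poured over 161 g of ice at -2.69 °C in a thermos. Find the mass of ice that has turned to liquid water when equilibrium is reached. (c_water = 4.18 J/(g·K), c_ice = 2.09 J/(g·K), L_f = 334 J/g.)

m_melted ≈ 121 g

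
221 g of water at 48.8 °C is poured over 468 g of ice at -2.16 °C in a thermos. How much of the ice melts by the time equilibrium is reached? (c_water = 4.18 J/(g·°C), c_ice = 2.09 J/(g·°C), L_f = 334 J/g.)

m_melted ≈ 129 g

Water can give up m c ΔT = 221×4.18×48.8 = 45080 J before reaching 0 °C.
Warming the ice to 0 °C takes 468×2.09×2.16 = 2112.7 J, leaving 42968 J for melting.
Fully melting the ice requires m_ice L_f = 468×334 = 156312 J.
42968 J < 156312 J, so only part of the ice melts and the system sits at 0 °C.
m_melt = 42968 / L_f = 128.6 g.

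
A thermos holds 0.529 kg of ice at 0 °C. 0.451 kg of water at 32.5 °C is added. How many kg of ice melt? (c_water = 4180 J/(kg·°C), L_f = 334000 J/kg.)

Heat available from the water dropping to 0 °C: 0.451·4180·32.5 = 61268 J.
Melting all 0.529 kg of ice would need 0.529·334000 = 176686 J.
Since 61268 < 176686 J, not all the ice melts; equilibrium is at 0 °C.
m_melted·334000 = 61268  ⇒  m_melted ≈ 0.1834 kg.

m_melted ≈ 0.183 kg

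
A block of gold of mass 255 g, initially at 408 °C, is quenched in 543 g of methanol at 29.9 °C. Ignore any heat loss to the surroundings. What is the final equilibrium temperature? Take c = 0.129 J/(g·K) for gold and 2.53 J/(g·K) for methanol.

T_f ≈ 38.7 °C

Taking heat into each body as positive, Σ m c ΔT = 0:
255·0.129·(T − 408) + 543·2.53·(T − 29.9) = 0
1406.7 T = 54497
T = 54497/1406.7 ≈ 38.74 °C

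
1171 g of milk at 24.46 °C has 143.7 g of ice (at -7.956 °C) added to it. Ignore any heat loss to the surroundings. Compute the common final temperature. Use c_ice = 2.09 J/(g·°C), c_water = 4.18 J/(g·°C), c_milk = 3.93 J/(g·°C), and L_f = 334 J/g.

T_f ≈ 12.0 °C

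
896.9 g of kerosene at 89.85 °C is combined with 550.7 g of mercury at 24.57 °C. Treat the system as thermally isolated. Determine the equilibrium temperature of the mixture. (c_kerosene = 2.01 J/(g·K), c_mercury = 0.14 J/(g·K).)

T_f ≈ 87.2 °C

T_f = Σ m_i c_i T_i / Σ m_i c_i:
T_f = (1802.8·89.85 + 77.1·24.57) / (1802.8 + 77.1)
    = 163873 / 1879.9 ≈ 87.17 °C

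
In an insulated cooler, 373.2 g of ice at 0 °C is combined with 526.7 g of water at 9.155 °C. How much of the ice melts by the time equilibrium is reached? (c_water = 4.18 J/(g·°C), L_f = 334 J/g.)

Cooling the water to 0 °C releases 526.7×4.18×9.155 = 20156 J.
To melt every bit of ice: 373.2×334 = 124649 J.
20156 J < 124649 J, so only part of the ice melts and the system sits at 0 °C.
m_melted×334 = 20156  ⇒  m_melted ≈ 60.35 g.

m_melted ≈ 60.3 g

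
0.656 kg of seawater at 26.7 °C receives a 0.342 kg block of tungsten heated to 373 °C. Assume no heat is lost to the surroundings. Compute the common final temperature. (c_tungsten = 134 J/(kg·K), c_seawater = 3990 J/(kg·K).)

Heat gained plus heat lost sum to zero:
0.342*134*(T − 373) + 0.656*3990*(T − 26.7) = 0
45.83(T − 373) + 2617.4(T − 26.7) = 0
2663.3 T = 86979
T = 86979 / 2663.3 = 32.7 °C

T_f ≈ 32.7 °C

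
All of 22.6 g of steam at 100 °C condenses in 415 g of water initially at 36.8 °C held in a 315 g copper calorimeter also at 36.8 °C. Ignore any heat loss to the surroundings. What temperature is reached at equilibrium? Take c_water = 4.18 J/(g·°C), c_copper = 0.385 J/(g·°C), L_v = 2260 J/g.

Energy balance with sensible and latent terms:
steam→water at 100 °C releases m L_v = 22.6×2260 = 51076
  condensed water 100 °C→T: 94.47(T − 100)
  original water: 1734.7(T − 36.8)
  cup: 121.28(T − 36.8)
1950.4 T = 51076 + 9446.8 + 68300 = 128823
T ≈ 66.05 °C (< 100 °C, so full condensation is consistent).

T_f ≈ 66.0 °C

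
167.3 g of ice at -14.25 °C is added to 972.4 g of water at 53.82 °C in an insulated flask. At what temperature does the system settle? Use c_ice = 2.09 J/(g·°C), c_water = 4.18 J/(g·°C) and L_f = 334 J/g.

T_f ≈ 33.1 °C

Net heat exchanged in the isolated system is zero:
warm ice to 0 °C: 167.3·2.09·(0 − (-14.25)) = 4982.6; melt ice: 167.3·334 = 55878; warm the meltwater: 699.31 T; water: 4064.6(T − 53.82)
4763.9 T = 218758 − 60861 = 157898
T ≈ 33.14 °C. Since T > 0 °C, the all-ice-melts assumption holds.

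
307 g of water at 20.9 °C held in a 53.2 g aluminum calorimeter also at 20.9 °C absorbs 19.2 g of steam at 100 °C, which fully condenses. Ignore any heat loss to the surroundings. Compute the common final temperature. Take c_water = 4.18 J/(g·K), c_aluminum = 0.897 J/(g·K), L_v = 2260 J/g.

Energy conservation, ΣQ = 0:
steam→water at 100 °C releases m L_v = 19.2·2260 = 43392; condensed water 100 °C→T: 80.26(T − 100); water warms: 307·4.18·(T − 20.9) = 1283.3(T − 20.9); aluminum cup: 53.2·0.897·(T − 20.9) = 47.72(T − 20.9)
1411.2 T = 43392 + 8025.6 + 27817 = 79235
T ≈ 56.15 °C, under the boiling point, so the assumption holds.

T_f ≈ 56.1 °C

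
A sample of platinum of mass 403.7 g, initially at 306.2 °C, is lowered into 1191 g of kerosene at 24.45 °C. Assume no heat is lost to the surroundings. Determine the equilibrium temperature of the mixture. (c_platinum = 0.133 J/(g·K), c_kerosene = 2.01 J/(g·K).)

T_f ≈ 30.6 °C

T_f = Σ m_i c_i T_i / Σ m_i c_i:
T_f = (53.69·306.2 + 2393.9·24.45) / (53.69 + 2393.9)
    = 74972 / 2447.6 ≈ 30.63 °C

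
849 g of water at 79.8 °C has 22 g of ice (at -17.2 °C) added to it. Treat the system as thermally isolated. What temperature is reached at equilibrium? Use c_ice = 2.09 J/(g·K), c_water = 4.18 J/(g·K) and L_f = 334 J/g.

T_f ≈ 75.5 °C

Taking heat into each body as positive, Σ m c ΔT = 0:
warm ice to 0 °C: 22·2.09·(0 − (-17.2)) = 790.86
  fusion: m_ice L_f = 22·334 = 7348
  meltwater 0→T: 22·4.18·T = 91.96 T
  water cools: 849·4.18·(T − 79.8) = 3548.8(T − 79.8)
3640.8 T = 283196 − 8138.9 = 275057
T ≈ 75.55 °C — above 0 °C, consistent with complete melting.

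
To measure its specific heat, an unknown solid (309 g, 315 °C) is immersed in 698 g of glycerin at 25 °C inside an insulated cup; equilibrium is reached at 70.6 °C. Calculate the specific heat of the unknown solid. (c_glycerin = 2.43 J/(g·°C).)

c ≈ 1.02 J/(g·°C)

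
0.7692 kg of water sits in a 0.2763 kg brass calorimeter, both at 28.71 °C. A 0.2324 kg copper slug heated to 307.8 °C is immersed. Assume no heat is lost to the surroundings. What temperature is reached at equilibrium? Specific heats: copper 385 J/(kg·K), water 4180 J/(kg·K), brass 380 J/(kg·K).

T_f ≈ 36.0 °C

Heat gained plus heat lost sum to zero:
0.2324×385×(T − 307.8) + 0.7692×4180×(T − 28.71) + 0.2763×380×(T − 28.71) = 0
3409.7 T = 122864
T = 122864/3409.7 ≈ 36.03 °C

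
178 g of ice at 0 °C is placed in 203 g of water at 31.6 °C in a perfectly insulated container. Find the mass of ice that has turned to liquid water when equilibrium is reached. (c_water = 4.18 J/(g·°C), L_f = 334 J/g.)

Heat available from the water dropping to 0 °C: 203×4.18×31.6 = 26814 J.
Fully melting the ice requires m_ice L_f = 178×334 = 59452 J.
That's not enough to melt it all — equilibrium is at 0 °C with ice remaining.
m_melted×334 = 26814  ⇒  m_melted ≈ 80.28 g.

m_melted ≈ 80.3 g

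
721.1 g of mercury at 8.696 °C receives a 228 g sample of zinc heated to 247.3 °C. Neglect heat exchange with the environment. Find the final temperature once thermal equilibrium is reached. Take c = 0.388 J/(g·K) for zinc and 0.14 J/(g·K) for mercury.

T_f ≈ 120.1 °C

With ΣQ=0 the equilibrium temperature is the m·c-weighted mean:
T_f = (88.46·247.3 + 100.95·8.696) / (88.46 + 100.95)
    = 22755 / 189.42 ≈ 120.13 °C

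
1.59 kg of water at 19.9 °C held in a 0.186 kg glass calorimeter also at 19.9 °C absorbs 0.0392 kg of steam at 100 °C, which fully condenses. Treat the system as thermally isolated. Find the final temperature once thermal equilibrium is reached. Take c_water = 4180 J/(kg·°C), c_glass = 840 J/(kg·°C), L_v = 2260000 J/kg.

T_f ≈ 34.5 °C

Let T be the final temperature. ΣQ_i = 0:
steam→water at 100 °C releases m L_v = 0.0392×2260000 = 88592
  condensate cools 100→T: 0.0392×4180×(T − 100) = 163.86(T − 100)
  original water: 6646.2(T − 19.9)
  glass cup: 0.186×840×(T − 19.9) = 156.24(T − 19.9)
6966.3 T = 88592 + 16386 + 135369 = 240346
T ≈ 34.50 °C (< 100 °C, so full condensation is consistent).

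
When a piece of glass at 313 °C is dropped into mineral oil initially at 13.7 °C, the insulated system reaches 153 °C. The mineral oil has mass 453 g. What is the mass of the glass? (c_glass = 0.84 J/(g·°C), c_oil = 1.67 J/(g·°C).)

m ≈ 784 g

Heat lost by the glass = heat gained by the oil:
m×0.84×(313 − 153) = 453×1.67×(153 − 13.7)
134.4 m = 105382  ⇒  m ≈ 784.1 g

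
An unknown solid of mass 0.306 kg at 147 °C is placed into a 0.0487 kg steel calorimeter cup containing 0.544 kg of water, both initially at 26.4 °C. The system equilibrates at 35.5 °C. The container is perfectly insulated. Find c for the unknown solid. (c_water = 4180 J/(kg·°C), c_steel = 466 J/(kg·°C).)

Energy conservation, ΣQ = 0:
0.306·c·(35.5 − 147) + 0.544·4180·(35.5 − 26.4) + 0.0487·466·(35.5 − 26.4) = 0
-34.12 c = -20899
c = -20899/-34.12 ≈ 612.5 J/(kg·°C)

c ≈ 613 J/(kg·°C)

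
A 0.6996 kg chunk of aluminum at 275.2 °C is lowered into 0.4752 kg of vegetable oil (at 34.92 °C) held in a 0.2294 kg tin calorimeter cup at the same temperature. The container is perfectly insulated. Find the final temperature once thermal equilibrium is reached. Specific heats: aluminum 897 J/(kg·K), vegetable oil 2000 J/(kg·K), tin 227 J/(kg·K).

Conservation of energy gives ΣQ = 0:
0.6996·897·(T − 275.2) + 0.4752·2000·(T − 34.92) + 0.2294·227·(T − 34.92) = 0
627.54(T − 275.2) + 950.4(T − 34.92) + 52.07(T − 34.92) = 0
1630 T = 207706
T ≈ 127.43 °C

T_f ≈ 127.4 °C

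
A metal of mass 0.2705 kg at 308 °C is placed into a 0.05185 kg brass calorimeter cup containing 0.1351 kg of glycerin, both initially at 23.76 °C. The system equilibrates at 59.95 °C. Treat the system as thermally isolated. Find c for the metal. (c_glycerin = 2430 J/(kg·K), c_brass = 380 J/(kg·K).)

Taking heat into each body as positive, Σ m c ΔT = 0:
0.2705×c×(59.95 − 308) + 0.1351×2430×(59.95 − 23.76) + 0.05185×380×(59.95 − 23.76) = 0
-67.1 c = -12594
c = -12594/-67.1 ≈ 187.7 J/(kg·K)

c ≈ 188 J/(kg·K)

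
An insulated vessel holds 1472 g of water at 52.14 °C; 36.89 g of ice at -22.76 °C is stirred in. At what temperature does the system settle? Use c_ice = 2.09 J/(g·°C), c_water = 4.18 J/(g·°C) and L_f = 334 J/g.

Setting the total heat transfer to zero:
ice -22.76→0 °C: 36.89·2.09·22.76 = 1754.8
  fusion: m_ice L_f = 36.89·334 = 12321
  meltwater 0→T: 36.89·4.18·T = 154.2 T
  water cools: 1472·4.18·(T − 52.14) = 6153(T − 52.14)
6307.2 T = 320815 − 14076 = 306739
T ≈ 48.63 °C. Since T > 0 °C, the all-ice-melts assumption holds.

T_f ≈ 48.6 °C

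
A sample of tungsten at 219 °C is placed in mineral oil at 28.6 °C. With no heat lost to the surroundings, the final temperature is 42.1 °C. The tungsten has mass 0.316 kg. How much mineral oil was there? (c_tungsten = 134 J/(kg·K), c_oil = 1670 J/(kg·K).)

m ≈ 0.332 kg

Conservation of energy gives ΣQ = 0:
0.316×134×(42.1 − 219) + m×1670×(42.1 − 28.6) = 0
22545 m = 7490.7
m = 7490.7/22545 ≈ 0.3323 kg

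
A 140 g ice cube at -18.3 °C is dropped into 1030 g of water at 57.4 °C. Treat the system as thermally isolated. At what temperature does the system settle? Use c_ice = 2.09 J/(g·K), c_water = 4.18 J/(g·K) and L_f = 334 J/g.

T_f ≈ 39.9 °C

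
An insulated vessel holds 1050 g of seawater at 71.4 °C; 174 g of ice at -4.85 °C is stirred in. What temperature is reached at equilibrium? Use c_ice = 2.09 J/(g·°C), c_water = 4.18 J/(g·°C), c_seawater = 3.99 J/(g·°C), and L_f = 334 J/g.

Conservation of energy gives ΣQ = 0:
ice -4.85→0 °C: 174×2.09×4.85 = 1763.8
  fusion: m_ice L_f = 174×334 = 58116
  warm the meltwater: 727.32 T
  seawater: 4189.5(T − 71.4)
4916.8 T = 299130 − 59880 = 239251
T ≈ 48.66 °C (positive, so assuming full melt was valid).

T_f ≈ 48.7 °C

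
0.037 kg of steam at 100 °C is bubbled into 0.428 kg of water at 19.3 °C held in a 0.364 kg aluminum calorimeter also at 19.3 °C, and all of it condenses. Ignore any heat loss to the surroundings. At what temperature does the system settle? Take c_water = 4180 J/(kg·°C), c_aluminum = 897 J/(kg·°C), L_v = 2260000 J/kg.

T_f ≈ 61.6 °C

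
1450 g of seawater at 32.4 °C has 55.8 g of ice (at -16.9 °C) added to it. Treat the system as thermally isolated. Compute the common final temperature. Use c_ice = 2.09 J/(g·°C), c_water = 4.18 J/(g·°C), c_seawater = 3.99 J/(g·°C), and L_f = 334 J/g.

Energy conservation, ΣQ = 0:
warm ice to 0 °C: 55.8·2.09·(0 − (-16.9)) = 1970.9
  melt ice: 55.8·334 = 18637
  meltwater 0→T: 55.8·4.18·T = 233.24 T
  seawater: 5785.5(T − 32.4)
6018.7 T = 187450 − 20608 = 166842
T ≈ 27.72 °C — above 0 °C, consistent with complete melting.

T_f ≈ 27.7 °C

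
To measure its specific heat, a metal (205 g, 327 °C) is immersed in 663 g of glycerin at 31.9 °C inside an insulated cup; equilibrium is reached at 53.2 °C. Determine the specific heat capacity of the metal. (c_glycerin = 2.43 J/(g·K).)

Taking heat into each body as positive, Σ m c ΔT = 0:
205·c·(53.2 − 327) + 663·2.43·(53.2 − 31.9) = 0
-56129 c = -34316
c = -34316/-56129 ≈ 0.6114 J/(g·K)

c ≈ 0.611 J/(g·K)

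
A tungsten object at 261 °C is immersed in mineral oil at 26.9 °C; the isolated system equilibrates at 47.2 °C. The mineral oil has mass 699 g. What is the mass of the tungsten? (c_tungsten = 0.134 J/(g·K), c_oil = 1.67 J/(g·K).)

m ≈ 827 g

Heat gained plus heat lost sum to zero:
m×0.134×(47.2 − 261) + 699×1.67×(47.2 − 26.9) = 0
-28.65 m = -23697
m = -23697/-28.65 ≈ 827.1 g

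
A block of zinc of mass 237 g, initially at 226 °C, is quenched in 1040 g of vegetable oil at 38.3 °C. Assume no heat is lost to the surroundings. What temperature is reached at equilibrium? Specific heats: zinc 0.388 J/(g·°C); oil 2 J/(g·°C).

T_f ≈ 46.2 °C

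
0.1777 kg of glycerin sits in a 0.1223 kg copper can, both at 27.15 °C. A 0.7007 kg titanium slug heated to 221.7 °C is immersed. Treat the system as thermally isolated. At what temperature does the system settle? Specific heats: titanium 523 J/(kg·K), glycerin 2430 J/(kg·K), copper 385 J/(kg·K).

Net heat exchanged in the isolated system is zero:
0.7007×523×(T − 221.7) + 0.1777×2430×(T − 27.15) + 0.1223×385×(T − 27.15) = 0
366.47(T − 221.7) + 431.81(T − 27.15) + 47.09(T − 27.15) = 0
(366.47 + 431.81 + 47.09) T = 366.47×221.7 + 431.81×27.15 + 47.09×27.15
T ≈ 111.49 °C

T_f ≈ 111.5 °C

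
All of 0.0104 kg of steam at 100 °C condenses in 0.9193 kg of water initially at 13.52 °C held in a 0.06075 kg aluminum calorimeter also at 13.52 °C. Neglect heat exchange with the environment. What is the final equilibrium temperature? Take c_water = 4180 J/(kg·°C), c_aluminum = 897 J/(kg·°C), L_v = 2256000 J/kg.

T_f ≈ 20.4 °C

Net heat exchanged in the isolated system is zero:
condense steam: −0.0104×2256000 = −23462; condensed water 100 °C→T: 43.47(T − 100); water warms: 0.9193×4180×(T − 13.52) = 3842.7(T − 13.52); aluminum cup: 0.06075×897×(T − 13.52) = 54.49(T − 13.52)
3940.6 T = 23462 + 4347.2 + 52690 = 80499
T ≈ 20.43 °C (< 100 °C, so full condensation is consistent).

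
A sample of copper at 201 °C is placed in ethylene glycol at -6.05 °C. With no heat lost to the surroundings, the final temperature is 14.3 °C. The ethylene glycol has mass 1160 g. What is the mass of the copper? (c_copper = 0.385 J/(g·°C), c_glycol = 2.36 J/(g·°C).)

Let T be the final temperature. ΣQ_i = 0:
m·0.385·(14.3 − 201) + 1160·2.36·(14.3 − (-6.05)) = 0
-71.88 m = -55710
m = -55710/-71.88 ≈ 775 g

m ≈ 775 g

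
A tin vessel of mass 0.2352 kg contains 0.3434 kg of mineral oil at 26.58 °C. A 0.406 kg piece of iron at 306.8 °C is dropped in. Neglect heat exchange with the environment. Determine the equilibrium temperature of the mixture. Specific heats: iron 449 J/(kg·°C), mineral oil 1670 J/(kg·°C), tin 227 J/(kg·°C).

T_f ≈ 89.7 °C

T_f = Σ m_i c_i T_i / Σ m_i c_i:
T_f = (182.29·306.8 + 573.48·26.58 + 53.39·26.58) / (182.29 + 573.48 + 53.39)
    = 72590 / 809.16 ≈ 89.71 °C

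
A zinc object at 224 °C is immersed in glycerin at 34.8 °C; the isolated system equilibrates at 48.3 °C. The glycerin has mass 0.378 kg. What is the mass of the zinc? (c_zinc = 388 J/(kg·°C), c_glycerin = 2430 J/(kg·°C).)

|Q_zinc| = |Q_glycerin|:
m×388×(224 − 48.3) = 0.378×2430×(48.3 − 34.8)
68172 m = 12400  ⇒  m ≈ 0.1819 kg

m ≈ 0.182 kg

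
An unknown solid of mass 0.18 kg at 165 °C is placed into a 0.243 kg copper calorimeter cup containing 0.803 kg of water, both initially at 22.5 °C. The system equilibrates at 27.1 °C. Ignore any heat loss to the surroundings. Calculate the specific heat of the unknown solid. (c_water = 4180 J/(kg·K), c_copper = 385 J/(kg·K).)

c ≈ 639 J/(kg·K)

Let T be the final temperature. ΣQ_i = 0:
0.18·c·(27.1 − 165) + 0.803·4180·(27.1 − 22.5) + 0.243·385·(27.1 − 22.5) = 0
-24.82 c = -15870
c = -15870/-24.82 ≈ 639.4 J/(kg·K)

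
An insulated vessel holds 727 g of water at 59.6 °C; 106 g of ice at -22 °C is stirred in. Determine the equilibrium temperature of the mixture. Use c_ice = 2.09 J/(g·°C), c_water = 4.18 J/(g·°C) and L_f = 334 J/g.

T_f ≈ 40.4 °C

Setting the total heat transfer to zero:
warm ice to 0 °C: 106·2.09·(0 − (-22)) = 4873.9; latent heat to melt: 106·334 = 35404; warm the meltwater: 443.08 T; water: 3038.9(T − 59.6)
3481.9 T = 181116 − 40278 = 140838
T ≈ 40.45 °C — above 0 °C, consistent with complete melting.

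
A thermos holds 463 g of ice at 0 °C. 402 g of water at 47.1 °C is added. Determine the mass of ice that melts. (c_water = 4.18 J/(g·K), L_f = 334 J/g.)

m_melted ≈ 237 g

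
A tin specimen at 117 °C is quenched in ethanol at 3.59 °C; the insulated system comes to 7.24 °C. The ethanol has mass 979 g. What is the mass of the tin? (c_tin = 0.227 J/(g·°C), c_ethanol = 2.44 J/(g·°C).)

m ≈ 350 g

Taking heat into each body as positive, Σ m c ΔT = 0:
m×0.227×(7.24 − 117) + 979×2.44×(7.24 − 3.59) = 0
-24.92 m = -8719
m = -8719/-24.92 ≈ 349.9 g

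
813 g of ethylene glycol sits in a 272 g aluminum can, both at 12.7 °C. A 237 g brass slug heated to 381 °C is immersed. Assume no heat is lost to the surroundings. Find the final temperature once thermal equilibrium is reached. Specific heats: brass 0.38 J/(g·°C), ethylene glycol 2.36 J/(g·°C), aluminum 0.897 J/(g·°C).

Heat gained plus heat lost sum to zero:
237*0.38*(T − 381) + 813*2.36*(T − 12.7) + 272*0.897*(T − 12.7) = 0
2252.7 T = 61779
T ≈ 27.42 °C

T_f ≈ 27.4 °C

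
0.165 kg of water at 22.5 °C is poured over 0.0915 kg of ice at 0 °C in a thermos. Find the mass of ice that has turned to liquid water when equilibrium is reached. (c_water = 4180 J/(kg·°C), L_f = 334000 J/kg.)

m_melted ≈ 0.0465 kg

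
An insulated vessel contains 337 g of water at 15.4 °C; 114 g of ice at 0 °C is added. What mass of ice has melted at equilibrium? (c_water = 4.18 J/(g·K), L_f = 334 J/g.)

m_melted ≈ 65 g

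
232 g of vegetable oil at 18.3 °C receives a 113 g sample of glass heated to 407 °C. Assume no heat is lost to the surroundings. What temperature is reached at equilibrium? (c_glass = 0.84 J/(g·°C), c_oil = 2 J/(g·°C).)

|Q_glass| = |Q_oil|:
113·0.84·(407 − T) = 232·2·(T − 18.3)
94.92(407 − T) = 464(T − 18.3)
558.92 T = 47124  ⇒  T ≈ 84.31 °C

T_f ≈ 84.3 °C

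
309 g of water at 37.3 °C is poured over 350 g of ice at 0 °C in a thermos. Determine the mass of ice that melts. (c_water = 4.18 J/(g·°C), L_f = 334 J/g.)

Heat available from the water dropping to 0 °C: 309·4.18·37.3 = 48177 J.
To melt every bit of ice: 350·334 = 116900 J.
Since 48177 < 116900 J, not all the ice melts; equilibrium is at 0 °C.
m_melt = 48177 / L_f = 144.2 g.

m_melted ≈ 144 g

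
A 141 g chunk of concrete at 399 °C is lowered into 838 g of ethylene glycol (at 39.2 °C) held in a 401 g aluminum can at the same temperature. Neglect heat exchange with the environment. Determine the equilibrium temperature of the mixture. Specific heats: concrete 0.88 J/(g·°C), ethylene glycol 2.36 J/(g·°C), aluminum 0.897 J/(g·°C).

T_f ≈ 57.3 °C

Energy conservation, ΣQ = 0:
141·0.88·(T − 399) + 838·2.36·(T − 39.2) + 401·0.897·(T − 39.2) = 0
(124.08 + 1977.7 + 359.7) T = 124.08·399 + 1977.7·39.2 + 359.7·39.2
T = 141133/2461.5 ≈ 57.34 °C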